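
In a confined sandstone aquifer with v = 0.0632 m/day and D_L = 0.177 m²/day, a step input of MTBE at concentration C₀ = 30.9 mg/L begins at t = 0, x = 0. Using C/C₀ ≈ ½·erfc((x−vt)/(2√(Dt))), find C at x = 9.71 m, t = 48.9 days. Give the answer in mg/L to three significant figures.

For a continuous step input, C/C₀ ≈ ½·erfc((x−vt)/(2√(Dt))).
vt = 0.0632 × 48.9 = 3.09048 m and 2√(Dt) = 2√(0.177 × 48.9) = 5.884 m.
Argument (x−vt)/(2√(Dt)) = (9.71 − 3.09048)/5.884 = 1.125; ½·erfc(1.125) = 0.05581.
C = 30.9 × 0.05581 = 1.72 mg/L.

1.72 mg/L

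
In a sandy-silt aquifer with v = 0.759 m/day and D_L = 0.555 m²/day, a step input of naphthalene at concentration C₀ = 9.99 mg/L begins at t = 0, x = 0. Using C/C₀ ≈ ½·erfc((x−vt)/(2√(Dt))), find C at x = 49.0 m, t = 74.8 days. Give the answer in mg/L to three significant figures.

For a continuous step input, C/C₀ ≈ ½·erfc((x−vt)/(2√(Dt))).
vt = 0.759 × 74.8 = 56.7732 m and 2√(Dt) = 2√(0.555 × 74.8) = 12.89 m.
Argument (x−vt)/(2√(Dt)) = (49.0 − 56.7732)/12.89 = -0.6030; ½·erfc(-0.6030) = 0.8031.
C = 9.99 × 0.8031 = 8.02 mg/L.

8.02 mg/L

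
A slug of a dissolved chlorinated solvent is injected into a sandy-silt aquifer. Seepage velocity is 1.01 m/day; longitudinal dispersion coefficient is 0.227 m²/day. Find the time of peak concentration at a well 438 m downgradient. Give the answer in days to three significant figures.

433 days

For the 1D instantaneous-source solution, setting ∂C/∂t = 0 at fixed x gives v²t² + 2Dt − x² = 0, so t = (√(D² + v²x²) − D)/v².
√(D² + v²x²) = √(0.227² + 1.01² × 438²) = 442.4; v² = 1.0201.
t = (442.4 − 0.227)/1.0201 = 433 days (vs. the pure-advection estimate x/v = 434 d).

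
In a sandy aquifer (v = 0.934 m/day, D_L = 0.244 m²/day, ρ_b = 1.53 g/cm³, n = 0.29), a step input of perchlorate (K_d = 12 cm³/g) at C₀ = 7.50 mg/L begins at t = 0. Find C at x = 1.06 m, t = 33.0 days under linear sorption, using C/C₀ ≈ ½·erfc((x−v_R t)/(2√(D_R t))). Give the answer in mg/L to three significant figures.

Retardation factor R = 1 + ρ_b·K_d/n = 1 + 1.53 × 12/0.29 = 64.31.
Sorption retards both mechanisms: v_R = v/R = 0.01452 m/day, D_R = D/R = 0.003794 m²/day.
v_R·t = 0.01452 × 33.0 = 0.47916 m; 2√(D_R t) = 0.7077 m; argument = (1.06 − 0.47916)/0.7077 = 0.8207.
C = C₀ × ½·erfc(0.8207) = 7.50 × 0.1229 = 0.922 mg/L.

0.922 mg/L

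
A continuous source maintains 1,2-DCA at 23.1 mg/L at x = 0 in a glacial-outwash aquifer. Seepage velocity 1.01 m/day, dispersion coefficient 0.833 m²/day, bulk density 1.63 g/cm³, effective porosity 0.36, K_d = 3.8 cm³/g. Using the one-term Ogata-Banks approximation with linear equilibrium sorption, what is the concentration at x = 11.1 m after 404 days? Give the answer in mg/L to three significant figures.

22.4 mg/L

Retardation factor R = 1 + ρ_b·K_d/n = 1 + 1.63 × 3.8/0.36 = 18.21.
Sorption retards both mechanisms: v_R = v/R = 0.05546 m/day, D_R = D/R = 0.04574 m²/day.
v_R·t = 0.05546 × 404 = 22.40584 m; 2√(D_R t) = 8.597 m; argument = (11.1 − 22.40584)/8.597 = -1.315.
C = C₀ × ½·erfc(-1.315) = 23.1 × 0.9685 = 22.4 mg/L.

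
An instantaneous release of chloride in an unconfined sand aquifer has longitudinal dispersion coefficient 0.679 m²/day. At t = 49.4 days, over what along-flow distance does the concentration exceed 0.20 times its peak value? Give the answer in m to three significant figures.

29.4 m

The plume is Gaussian with σ = √(2Dt) = √(2 × 0.679 × 49.4) = 8.191 m.
C/C_peak = exp(−Δx²/(2σ²)) = 0.20 ⇒ Δx = σ·√(−2 ln 0.20) = 8.191 × 1.794 = 14.69 m.
Width = 2Δx = 29.4 m.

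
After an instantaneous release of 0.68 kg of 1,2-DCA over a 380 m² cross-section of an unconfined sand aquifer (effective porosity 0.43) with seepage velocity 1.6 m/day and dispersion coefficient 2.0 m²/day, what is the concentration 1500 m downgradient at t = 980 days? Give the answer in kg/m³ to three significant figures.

For an instantaneous plane source, C(x,t) = M/(n_e·A·√(4πDt)) · exp(−(x−vt)²/(4Dt)), with n_e·A the pore (flow) area.
Plume center vt = 1.6 × 980 = 1568 m, so the well at 1500 m is 68 m upgradient of the peak.
√(4πDt) = 156.9 m, giving peak height M/(n_e·A·√(4πDt)) = 0.68/(0.43 × 380 × 156.9) = 2.652e-05 kg/m³.
(x−vt)²/(4Dt) = (-68)²/(4 × 2.0 × 980) = 0.5898; exp(−0.5898) = 0.5544.
C = 2.652e-05 × 0.5544 = 1.47e-05 kg/m³.

1.47e-05 kg/m³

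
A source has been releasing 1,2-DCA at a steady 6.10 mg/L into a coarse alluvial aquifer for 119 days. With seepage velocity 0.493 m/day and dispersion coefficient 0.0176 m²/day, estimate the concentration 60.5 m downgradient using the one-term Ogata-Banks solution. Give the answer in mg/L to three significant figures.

For a continuous step input, C/C₀ ≈ ½·erfc((x−vt)/(2√(Dt))).
vt = 0.493 × 119 = 58.667 m and 2√(Dt) = 2√(0.0176 × 119) = 2.894 m.
Argument (x−vt)/(2√(Dt)) = (60.5 − 58.667)/2.894 = 0.6334; ½·erfc(0.6334) = 0.1852.
C = 6.10 × 0.1852 = 1.13 mg/L.

1.13 mg/L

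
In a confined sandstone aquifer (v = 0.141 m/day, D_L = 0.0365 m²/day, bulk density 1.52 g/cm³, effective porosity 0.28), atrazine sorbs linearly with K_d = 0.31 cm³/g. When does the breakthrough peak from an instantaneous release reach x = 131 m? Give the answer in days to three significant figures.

2490 days

Retardation factor R = 1 + ρ_b·K_d/n = 1 + 1.52 × 0.31/0.28 = 2.683.
Sorption retards both mechanisms: v_R = v/R = 0.05255 m/day, D_R = D/R = 0.01360 m²/day.
Peak time from v_R²t² + 2D_R t − x² = 0: t = (√(D_R² + v_R²x²) − D_R)/v_R².
√(D_R² + v_R²x²) = √(0.01360² + 0.05255² × 131²) = 6.884; v_R² = 0.002762.
t = (6.884 − 0.01360)/0.002762 = 2490 days.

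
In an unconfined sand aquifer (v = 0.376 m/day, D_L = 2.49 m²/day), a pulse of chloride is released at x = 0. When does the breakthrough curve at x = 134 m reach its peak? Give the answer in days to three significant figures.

339 days

For the 1D instantaneous-source solution, setting ∂C/∂t = 0 at fixed x gives v²t² + 2Dt − x² = 0, so t = (√(D² + v²x²) − D)/v².
√(D² + v²x²) = √(2.49² + 0.376² × 134²) = 50.45; v² = 0.141376.
t = (50.45 − 2.49)/0.141376 = 339 days (vs. the pure-advection estimate x/v = 356 d).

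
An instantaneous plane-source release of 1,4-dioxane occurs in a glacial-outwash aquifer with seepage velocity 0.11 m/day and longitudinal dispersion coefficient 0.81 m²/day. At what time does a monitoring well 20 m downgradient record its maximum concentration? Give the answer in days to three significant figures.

For the 1D instantaneous-source solution, setting ∂C/∂t = 0 at fixed x gives v²t² + 2Dt − x² = 0, so t = (√(D² + v²x²) − D)/v².
√(D² + v²x²) = √(0.81² + 0.11² × 20²) = 2.344; v² = 0.0121.
t = (2.344 − 0.81)/0.0121 = 127 days (vs. the pure-advection estimate x/v = 182 d).

127 days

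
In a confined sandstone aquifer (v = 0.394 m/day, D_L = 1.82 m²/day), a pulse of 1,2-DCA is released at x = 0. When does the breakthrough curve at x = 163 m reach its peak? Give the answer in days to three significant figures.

402 days

For the 1D instantaneous-source solution, setting ∂C/∂t = 0 at fixed x gives v²t² + 2Dt − x² = 0, so t = (√(D² + v²x²) − D)/v².
√(D² + v²x²) = √(1.82² + 0.394² × 163²) = 64.25; v² = 0.155236.
t = (64.25 − 1.82)/0.155236 = 402 days (vs. the pure-advection estimate x/v = 414 d).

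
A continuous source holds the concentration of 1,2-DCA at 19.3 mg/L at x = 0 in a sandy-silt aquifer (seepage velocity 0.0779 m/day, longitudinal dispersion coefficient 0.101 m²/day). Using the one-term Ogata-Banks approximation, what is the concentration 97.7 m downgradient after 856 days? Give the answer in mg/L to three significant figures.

0.177 mg/L

For a continuous step input, C/C₀ ≈ ½·erfc((x−vt)/(2√(Dt))).
vt = 0.0779 × 856 = 66.6824 m and 2√(Dt) = 2√(0.101 × 856) = 18.60 m.
Argument (x−vt)/(2√(Dt)) = (97.7 − 66.6824)/18.60 = 1.668; ½·erfc(1.668) = 0.009164.
C = 19.3 × 0.009164 = 0.177 mg/L.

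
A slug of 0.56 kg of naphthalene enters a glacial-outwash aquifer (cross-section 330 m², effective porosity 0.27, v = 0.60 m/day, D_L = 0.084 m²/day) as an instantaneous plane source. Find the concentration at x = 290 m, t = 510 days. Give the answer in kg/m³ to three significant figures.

For an instantaneous plane source, C(x,t) = M/(n_e·A·√(4πDt)) · exp(−(x−vt)²/(4Dt)), with n_e·A the pore (flow) area.
Plume center vt = 0.60 × 510 = 306 m, so the well at 290 m is 16 m upgradient of the peak.
√(4πDt) = 23.20 m, giving peak height M/(n_e·A·√(4πDt)) = 0.56/(0.27 × 330 × 23.20) = 0.0002709 kg/m³.
(x−vt)²/(4Dt) = (-16)²/(4 × 0.084 × 510) = 1.494; exp(−1.494) = 0.2245.
C = 0.0002709 × 0.2245 = 6.08e-05 kg/m³.

6.08e-05 kg/m³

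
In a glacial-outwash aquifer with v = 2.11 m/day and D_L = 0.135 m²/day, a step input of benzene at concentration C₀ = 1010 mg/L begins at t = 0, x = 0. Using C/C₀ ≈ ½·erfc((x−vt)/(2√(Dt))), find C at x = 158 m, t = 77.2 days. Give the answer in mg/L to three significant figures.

867 mg/L

For a continuous step input, C/C₀ ≈ ½·erfc((x−vt)/(2√(Dt))).
vt = 2.11 × 77.2 = 162.892 m and 2√(Dt) = 2√(0.135 × 77.2) = 6.457 m.
Argument (x−vt)/(2√(Dt)) = (158 − 162.892)/6.457 = -0.7576; ½·erfc(-0.7576) = 0.8580.
C = 1010 × 0.8580 = 867 mg/L.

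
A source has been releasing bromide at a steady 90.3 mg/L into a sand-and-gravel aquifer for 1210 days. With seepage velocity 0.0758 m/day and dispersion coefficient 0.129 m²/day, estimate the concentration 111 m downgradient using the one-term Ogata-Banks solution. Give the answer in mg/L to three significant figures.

For a continuous step input, C/C₀ ≈ ½·erfc((x−vt)/(2√(Dt))).
vt = 0.0758 × 1210 = 91.718 m and 2√(Dt) = 2√(0.129 × 1210) = 24.99 m.
Argument (x−vt)/(2√(Dt)) = (111 − 91.718)/24.99 = 0.7716; ½·erfc(0.7716) = 0.1376.
C = 90.3 × 0.1376 = 12.4 mg/L.

12.4 mg/L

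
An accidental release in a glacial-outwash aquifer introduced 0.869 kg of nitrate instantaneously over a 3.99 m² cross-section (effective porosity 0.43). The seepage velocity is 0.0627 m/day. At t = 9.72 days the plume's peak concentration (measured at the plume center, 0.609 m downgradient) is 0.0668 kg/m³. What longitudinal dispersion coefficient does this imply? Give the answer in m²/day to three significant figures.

0.471 m²/day

At the plume center C_max = M/(n_e·A·√(4πDt)), so D = M²/(4πt·(n_e·A·C_max)²).
n_e·A·C_max = 0.43 × 3.99 × 0.0668 = 0.1146 kg/m.
D = 0.869²/(4π × 9.72 × 0.1146²) = 0.471 m²/day.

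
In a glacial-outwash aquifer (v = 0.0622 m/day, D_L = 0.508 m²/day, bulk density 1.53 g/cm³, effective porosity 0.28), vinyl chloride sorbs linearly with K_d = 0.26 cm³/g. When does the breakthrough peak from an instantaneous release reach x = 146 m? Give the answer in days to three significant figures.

5370 days

Retardation factor R = 1 + ρ_b·K_d/n = 1 + 1.53 × 0.26/0.28 = 2.421.
Sorption retards both mechanisms: v_R = v/R = 0.02569 m/day, D_R = D/R = 0.2098 m²/day.
Peak time from v_R²t² + 2D_R t − x² = 0: t = (√(D_R² + v_R²x²) − D_R)/v_R².
√(D_R² + v_R²x²) = √(0.2098² + 0.02569² × 146²) = 3.757; v_R² = 0.0006600.
t = (3.757 − 0.2098)/0.0006600 = 5370 days.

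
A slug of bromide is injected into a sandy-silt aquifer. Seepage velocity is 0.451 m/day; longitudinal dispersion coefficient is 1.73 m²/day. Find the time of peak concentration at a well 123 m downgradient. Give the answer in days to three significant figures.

For the 1D instantaneous-source solution, setting ∂C/∂t = 0 at fixed x gives v²t² + 2Dt − x² = 0, so t = (√(D² + v²x²) − D)/v².
√(D² + v²x²) = √(1.73² + 0.451² × 123²) = 55.50; v² = 0.203401.
t = (55.50 − 1.73)/0.203401 = 264 days (vs. the pure-advection estimate x/v = 273 d).

264 days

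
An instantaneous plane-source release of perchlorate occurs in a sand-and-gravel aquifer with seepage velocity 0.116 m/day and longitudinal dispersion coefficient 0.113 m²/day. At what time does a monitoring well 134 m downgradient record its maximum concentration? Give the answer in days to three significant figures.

1150 days

For the 1D instantaneous-source solution, setting ∂C/∂t = 0 at fixed x gives v²t² + 2Dt − x² = 0, so t = (√(D² + v²x²) − D)/v².
√(D² + v²x²) = √(0.113² + 0.116² × 134²) = 15.54; v² = 0.013456.
t = (15.54 − 0.113)/0.013456 = 1150 days (vs. the pure-advection estimate x/v = 1160 d).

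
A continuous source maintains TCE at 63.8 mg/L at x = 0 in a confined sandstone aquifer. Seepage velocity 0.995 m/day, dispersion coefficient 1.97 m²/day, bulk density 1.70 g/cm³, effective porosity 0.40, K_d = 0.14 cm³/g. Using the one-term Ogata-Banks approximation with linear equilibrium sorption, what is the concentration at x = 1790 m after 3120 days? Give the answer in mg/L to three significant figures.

61.4 mg/L

Retardation factor R = 1 + ρ_b·K_d/n = 1 + 1.70 × 0.14/0.40 = 1.595.
Sorption retards both mechanisms: v_R = v/R = 0.6238 m/day, D_R = D/R = 1.235 m²/day.
v_R·t = 0.6238 × 3120 = 1946.256 m; 2√(D_R t) = 124.1 m; argument = (1790 − 1946.256)/124.1 = -1.259.
C = C₀ × ½·erfc(-1.259) = 63.8 × 0.9625 = 61.4 mg/L.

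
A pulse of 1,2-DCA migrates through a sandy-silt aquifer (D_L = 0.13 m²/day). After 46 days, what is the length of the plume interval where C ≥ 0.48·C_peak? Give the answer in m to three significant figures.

The plume is Gaussian with σ = √(2Dt) = √(2 × 0.13 × 46) = 3.458 m.
C/C_peak = exp(−Δx²/(2σ²)) = 0.48 ⇒ Δx = σ·√(−2 ln 0.48) = 3.458 × 1.212 = 4.191 m.
Width = 2Δx = 8.38 m.

8.38 m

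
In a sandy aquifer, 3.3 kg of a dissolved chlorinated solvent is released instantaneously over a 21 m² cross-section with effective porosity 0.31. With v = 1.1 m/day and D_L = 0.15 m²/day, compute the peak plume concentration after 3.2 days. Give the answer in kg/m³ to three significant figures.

The peak of an instantaneous 1D plume sits at x = vt; there the Gaussian factor is 1 and C_max = M/(n_e·A·√(4πDt)), where n_e·A is the pore area the mass is dissolved in.
√(4πDt) = √(4π × 0.15 × 3.2) = 2.456 m, so C_max = 3.3/(0.31 × 21 × 2.456) = 0.206 kg/m³.

0.206 kg/m³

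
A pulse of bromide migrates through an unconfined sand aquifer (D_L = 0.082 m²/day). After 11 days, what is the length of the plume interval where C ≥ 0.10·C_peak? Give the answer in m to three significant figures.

The plume is Gaussian with σ = √(2Dt) = √(2 × 0.082 × 11) = 1.343 m.
C/C_peak = exp(−Δx²/(2σ²)) = 0.10 ⇒ Δx = σ·√(−2 ln 0.10) = 1.343 × 2.146 = 2.882 m.
Width = 2Δx = 5.76 m.

5.76 m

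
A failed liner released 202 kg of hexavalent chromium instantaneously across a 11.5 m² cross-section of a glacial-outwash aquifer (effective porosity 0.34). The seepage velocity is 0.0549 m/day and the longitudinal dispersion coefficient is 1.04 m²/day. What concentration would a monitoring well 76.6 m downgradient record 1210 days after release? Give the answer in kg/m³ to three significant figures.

0.402 kg/m³

For an instantaneous plane source, C(x,t) = M/(n_e·A·√(4πDt)) · exp(−(x−vt)²/(4Dt)), with n_e·A the pore (flow) area.
Plume center vt = 0.0549 × 1210 = 66.429 m, so the well at 76.6 m is 10.171 m downgradient of the peak.
√(4πDt) = 125.8 m, giving peak height M/(n_e·A·√(4πDt)) = 202/(0.34 × 11.5 × 125.8) = 0.4107 kg/m³.
(x−vt)²/(4Dt) = (10.171)²/(4 × 1.04 × 1210) = 0.02055; exp(−0.02055) = 0.9797.
C = 0.4107 × 0.9797 = 0.402 kg/m³.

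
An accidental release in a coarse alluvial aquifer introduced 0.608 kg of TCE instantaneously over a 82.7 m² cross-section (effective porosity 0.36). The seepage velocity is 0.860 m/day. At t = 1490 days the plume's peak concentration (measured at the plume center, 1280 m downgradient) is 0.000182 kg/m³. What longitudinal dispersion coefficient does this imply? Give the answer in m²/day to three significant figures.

At the plume center C_max = M/(n_e·A·√(4πDt)), so D = M²/(4πt·(n_e·A·C_max)²).
n_e·A·C_max = 0.36 × 82.7 × 0.000182 = 0.005419 kg/m.
D = 0.608²/(4π × 1490 × 0.005419²) = 0.672 m²/day.

0.672 m²/day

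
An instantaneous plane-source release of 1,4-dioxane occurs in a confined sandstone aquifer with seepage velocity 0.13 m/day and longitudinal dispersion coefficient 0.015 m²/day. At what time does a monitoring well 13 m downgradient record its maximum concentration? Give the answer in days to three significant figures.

99.1 days

For the 1D instantaneous-source solution, setting ∂C/∂t = 0 at fixed x gives v²t² + 2Dt − x² = 0, so t = (√(D² + v²x²) − D)/v².
√(D² + v²x²) = √(0.015² + 0.13² × 13²) = 1.690; v² = 0.0169.
t = (1.690 − 0.015)/0.0169 = 99.1 days (vs. the pure-advection estimate x/v = 100 d).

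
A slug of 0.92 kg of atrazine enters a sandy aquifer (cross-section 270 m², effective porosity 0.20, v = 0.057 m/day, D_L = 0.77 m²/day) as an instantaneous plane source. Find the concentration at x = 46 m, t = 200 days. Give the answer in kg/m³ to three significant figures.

For an instantaneous plane source, C(x,t) = M/(n_e·A·√(4πDt)) · exp(−(x−vt)²/(4Dt)), with n_e·A the pore (flow) area.
Plume center vt = 0.057 × 200 = 11.4 m, so the well at 46 m is 34.6 m downgradient of the peak.
√(4πDt) = 43.99 m, giving peak height M/(n_e·A·√(4πDt)) = 0.92/(0.20 × 270 × 43.99) = 0.0003873 kg/m³.
(x−vt)²/(4Dt) = (34.6)²/(4 × 0.77 × 200) = 1.943; exp(−1.943) = 0.1433.
C = 0.0003873 × 0.1433 = 5.55e-05 kg/m³.

5.55e-05 kg/m³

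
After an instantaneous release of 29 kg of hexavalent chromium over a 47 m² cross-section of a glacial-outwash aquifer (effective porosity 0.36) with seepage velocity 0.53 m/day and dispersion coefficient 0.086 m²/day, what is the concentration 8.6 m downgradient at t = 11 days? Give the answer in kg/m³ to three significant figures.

0.0654 kg/m³

For an instantaneous plane source, C(x,t) = M/(n_e·A·√(4πDt)) · exp(−(x−vt)²/(4Dt)), with n_e·A the pore (flow) area.
Plume center vt = 0.53 × 11 = 5.83 m, so the well at 8.6 m is 2.77 m downgradient of the peak.
√(4πDt) = 3.448 m, giving peak height M/(n_e·A·√(4πDt)) = 29/(0.36 × 47 × 3.448) = 0.4971 kg/m³.
(x−vt)²/(4Dt) = (2.77)²/(4 × 0.086 × 11) = 2.028; exp(−2.028) = 0.1316.
C = 0.4971 × 0.1316 = 0.0654 kg/m³.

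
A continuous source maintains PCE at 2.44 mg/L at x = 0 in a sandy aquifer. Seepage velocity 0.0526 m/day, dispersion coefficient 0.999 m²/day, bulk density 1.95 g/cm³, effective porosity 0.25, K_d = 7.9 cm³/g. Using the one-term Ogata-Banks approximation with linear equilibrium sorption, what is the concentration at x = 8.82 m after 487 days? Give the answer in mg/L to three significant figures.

0.0401 mg/L

Retardation factor R = 1 + ρ_b·K_d/n = 1 + 1.95 × 7.9/0.25 = 62.62.
Sorption retards both mechanisms: v_R = v/R = 0.0008400 m/day, D_R = D/R = 0.01595 m²/day.
v_R·t = 0.0008400 × 487 = 0.40908 m; 2√(D_R t) = 5.574 m; argument = (8.82 − 0.40908)/5.574 = 1.509.
C = C₀ × ½·erfc(1.509) = 2.44 × 0.01642 = 0.0401 mg/L.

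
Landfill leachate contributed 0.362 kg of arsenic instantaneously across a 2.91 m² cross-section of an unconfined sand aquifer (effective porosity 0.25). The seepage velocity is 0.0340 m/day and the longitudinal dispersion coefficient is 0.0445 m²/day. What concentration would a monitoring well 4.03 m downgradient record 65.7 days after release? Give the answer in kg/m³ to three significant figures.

For an instantaneous plane source, C(x,t) = M/(n_e·A·√(4πDt)) · exp(−(x−vt)²/(4Dt)), with n_e·A the pore (flow) area.
Plume center vt = 0.0340 × 65.7 = 2.2338 m, so the well at 4.03 m is 1.7962 m downgradient of the peak.
√(4πDt) = 6.061 m, giving peak height M/(n_e·A·√(4πDt)) = 0.362/(0.25 × 2.91 × 6.061) = 0.08210 kg/m³.
(x−vt)²/(4Dt) = (1.7962)²/(4 × 0.0445 × 65.7) = 0.2759; exp(−0.2759) = 0.7589.
C = 0.08210 × 0.7589 = 0.0623 kg/m³.

0.0623 kg/m³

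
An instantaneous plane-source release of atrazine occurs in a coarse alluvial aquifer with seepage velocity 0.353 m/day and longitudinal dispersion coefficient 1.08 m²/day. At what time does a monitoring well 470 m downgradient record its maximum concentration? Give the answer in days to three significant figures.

1320 days

For the 1D instantaneous-source solution, setting ∂C/∂t = 0 at fixed x gives v²t² + 2Dt − x² = 0, so t = (√(D² + v²x²) − D)/v².
√(D² + v²x²) = √(1.08² + 0.353² × 470²) = 165.9; v² = 0.124609.
t = (165.9 − 1.08)/0.124609 = 1320 days (vs. the pure-advection estimate x/v = 1330 d).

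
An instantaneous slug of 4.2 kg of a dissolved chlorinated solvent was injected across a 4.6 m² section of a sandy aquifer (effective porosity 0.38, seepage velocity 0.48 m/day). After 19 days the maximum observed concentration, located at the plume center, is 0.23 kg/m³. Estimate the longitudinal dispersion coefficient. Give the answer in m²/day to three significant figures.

0.457 m²/day

At the plume center C_max = M/(n_e·A·√(4πDt)), so D = M²/(4πt·(n_e·A·C_max)²).
n_e·A·C_max = 0.38 × 4.6 × 0.23 = 0.4020 kg/m.
D = 4.2²/(4π × 19 × 0.4020²) = 0.457 m²/day.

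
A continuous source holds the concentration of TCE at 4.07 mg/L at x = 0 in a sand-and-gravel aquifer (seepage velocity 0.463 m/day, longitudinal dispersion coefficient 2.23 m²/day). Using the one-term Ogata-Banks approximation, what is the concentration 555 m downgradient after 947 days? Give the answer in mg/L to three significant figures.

0.148 mg/L

For a continuous step input, C/C₀ ≈ ½·erfc((x−vt)/(2√(Dt))).
vt = 0.463 × 947 = 438.461 m and 2√(Dt) = 2√(2.23 × 947) = 91.91 m.
Argument (x−vt)/(2√(Dt)) = (555 − 438.461)/91.91 = 1.268; ½·erfc(1.268) = 0.03647.
C = 4.07 × 0.03647 = 0.148 mg/L.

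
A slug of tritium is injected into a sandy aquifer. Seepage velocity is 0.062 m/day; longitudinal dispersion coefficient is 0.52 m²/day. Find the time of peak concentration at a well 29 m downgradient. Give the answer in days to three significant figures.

For the 1D instantaneous-source solution, setting ∂C/∂t = 0 at fixed x gives v²t² + 2Dt − x² = 0, so t = (√(D² + v²x²) − D)/v².
√(D² + v²x²) = √(0.52² + 0.062² × 29²) = 1.872; v² = 0.003844.
t = (1.872 − 0.52)/0.003844 = 352 days (vs. the pure-advection estimate x/v = 468 d).

352 days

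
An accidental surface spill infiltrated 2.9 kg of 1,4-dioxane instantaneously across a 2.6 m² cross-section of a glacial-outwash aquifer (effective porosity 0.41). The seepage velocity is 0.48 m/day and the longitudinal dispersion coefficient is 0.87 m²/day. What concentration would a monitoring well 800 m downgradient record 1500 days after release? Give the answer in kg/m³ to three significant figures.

For an instantaneous plane source, C(x,t) = M/(n_e·A·√(4πDt)) · exp(−(x−vt)²/(4Dt)), with n_e·A the pore (flow) area.
Plume center vt = 0.48 × 1500 = 720 m, so the well at 800 m is 80 m downgradient of the peak.
√(4πDt) = 128.1 m, giving peak height M/(n_e·A·√(4πDt)) = 2.9/(0.41 × 2.6 × 128.1) = 0.02124 kg/m³.
(x−vt)²/(4Dt) = (80)²/(4 × 0.87 × 1500) = 1.226; exp(−1.226) = 0.2935.
C = 0.02124 × 0.2935 = 0.00623 kg/m³.

0.00623 kg/m³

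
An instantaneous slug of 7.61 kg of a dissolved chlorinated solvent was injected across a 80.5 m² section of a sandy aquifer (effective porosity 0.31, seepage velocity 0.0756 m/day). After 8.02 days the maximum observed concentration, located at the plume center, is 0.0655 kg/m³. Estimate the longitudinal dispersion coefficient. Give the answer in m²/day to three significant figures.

0.215 m²/day

At the plume center C_max = M/(n_e·A·√(4πDt)), so D = M²/(4πt·(n_e·A·C_max)²).
n_e·A·C_max = 0.31 × 80.5 × 0.0655 = 1.635 kg/m.
D = 7.61²/(4π × 8.02 × 1.635²) = 0.215 m²/day.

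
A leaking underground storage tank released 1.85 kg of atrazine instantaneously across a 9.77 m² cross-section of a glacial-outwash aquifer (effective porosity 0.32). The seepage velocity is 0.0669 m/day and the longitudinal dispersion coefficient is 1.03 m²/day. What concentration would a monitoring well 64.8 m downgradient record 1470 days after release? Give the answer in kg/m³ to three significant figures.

For an instantaneous plane source, C(x,t) = M/(n_e·A·√(4πDt)) · exp(−(x−vt)²/(4Dt)), with n_e·A the pore (flow) area.
Plume center vt = 0.0669 × 1470 = 98.343 m, so the well at 64.8 m is 33.543 m upgradient of the peak.
√(4πDt) = 137.9 m, giving peak height M/(n_e·A·√(4πDt)) = 1.85/(0.32 × 9.77 × 137.9) = 0.004291 kg/m³.
(x−vt)²/(4Dt) = (-33.543)²/(4 × 1.03 × 1470) = 0.1858; exp(−0.1858) = 0.8304.
C = 0.004291 × 0.8304 = 0.00356 kg/m³.

0.00356 kg/m³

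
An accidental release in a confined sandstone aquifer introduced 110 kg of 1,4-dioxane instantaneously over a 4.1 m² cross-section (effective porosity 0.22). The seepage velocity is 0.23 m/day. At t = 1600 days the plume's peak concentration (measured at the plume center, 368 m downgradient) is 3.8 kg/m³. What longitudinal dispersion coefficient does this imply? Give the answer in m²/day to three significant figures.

At the plume center C_max = M/(n_e·A·√(4πDt)), so D = M²/(4πt·(n_e·A·C_max)²).
n_e·A·C_max = 0.22 × 4.1 × 3.8 = 3.428 kg/m.
D = 110²/(4π × 1600 × 3.428²) = 0.0512 m²/day.

0.0512 m²/day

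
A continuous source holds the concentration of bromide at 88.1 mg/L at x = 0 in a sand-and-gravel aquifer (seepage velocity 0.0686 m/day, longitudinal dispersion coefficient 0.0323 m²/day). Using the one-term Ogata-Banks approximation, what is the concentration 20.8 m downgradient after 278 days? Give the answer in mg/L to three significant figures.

30.1 mg/L

For a continuous step input, C/C₀ ≈ ½·erfc((x−vt)/(2√(Dt))).
vt = 0.0686 × 278 = 19.0708 m and 2√(Dt) = 2√(0.0323 × 278) = 5.993 m.
Argument (x−vt)/(2√(Dt)) = (20.8 − 19.0708)/5.993 = 0.2885; ½·erfc(0.2885) = 0.3416.
C = 88.1 × 0.3416 = 30.1 mg/L.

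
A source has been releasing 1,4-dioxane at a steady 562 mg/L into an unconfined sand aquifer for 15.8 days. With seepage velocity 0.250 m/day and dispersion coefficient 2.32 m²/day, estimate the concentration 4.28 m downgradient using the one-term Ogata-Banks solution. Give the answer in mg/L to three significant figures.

For a continuous step input, C/C₀ ≈ ½·erfc((x−vt)/(2√(Dt))).
vt = 0.250 × 15.8 = 3.95 m and 2√(Dt) = 2√(2.32 × 15.8) = 12.11 m.
Argument (x−vt)/(2√(Dt)) = (4.28 − 3.95)/12.11 = 0.02725; ½·erfc(0.02725) = 0.4846.
C = 562 × 0.4846 = 272 mg/L.

272 mg/L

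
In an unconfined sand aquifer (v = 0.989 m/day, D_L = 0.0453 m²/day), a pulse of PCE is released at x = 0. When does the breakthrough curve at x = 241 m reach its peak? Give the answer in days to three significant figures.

For the 1D instantaneous-source solution, setting ∂C/∂t = 0 at fixed x gives v²t² + 2Dt − x² = 0, so t = (√(D² + v²x²) − D)/v².
√(D² + v²x²) = √(0.0453² + 0.989² × 241²) = 238.3; v² = 0.978121.
t = (238.3 − 0.0453)/0.978121 = 244 days (vs. the pure-advection estimate x/v = 244 d).

244 days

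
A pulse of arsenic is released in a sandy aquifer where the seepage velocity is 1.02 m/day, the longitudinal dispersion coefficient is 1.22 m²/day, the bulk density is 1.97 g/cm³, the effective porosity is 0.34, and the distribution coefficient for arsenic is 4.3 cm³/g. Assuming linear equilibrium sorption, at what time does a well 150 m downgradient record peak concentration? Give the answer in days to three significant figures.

Retardation factor R = 1 + ρ_b·K_d/n = 1 + 1.97 × 4.3/0.34 = 25.91.
Sorption retards both mechanisms: v_R = v/R = 0.03937 m/day, D_R = D/R = 0.04709 m²/day.
Peak time from v_R²t² + 2D_R t − x² = 0: t = (√(D_R² + v_R²x²) − D_R)/v_R².
√(D_R² + v_R²x²) = √(0.04709² + 0.03937² × 150²) = 5.906; v_R² = 0.001550.
t = (5.906 − 0.04709)/0.001550 = 3780 days.

3780 days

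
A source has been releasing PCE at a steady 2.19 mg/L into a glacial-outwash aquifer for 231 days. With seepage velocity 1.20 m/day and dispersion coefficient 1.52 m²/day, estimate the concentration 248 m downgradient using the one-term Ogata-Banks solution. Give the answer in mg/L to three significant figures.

1.89 mg/L

For a continuous step input, C/C₀ ≈ ½·erfc((x−vt)/(2√(Dt))).
vt = 1.20 × 231 = 277.2 m and 2√(Dt) = 2√(1.52 × 231) = 37.48 m.
Argument (x−vt)/(2√(Dt)) = (248 − 277.2)/37.48 = -0.7791; ½·erfc(-0.7791) = 0.8647.
C = 2.19 × 0.8647 = 1.89 mg/L.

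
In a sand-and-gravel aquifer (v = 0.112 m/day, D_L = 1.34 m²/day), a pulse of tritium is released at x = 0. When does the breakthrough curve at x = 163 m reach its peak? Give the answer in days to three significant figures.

1350 days

For the 1D instantaneous-source solution, setting ∂C/∂t = 0 at fixed x gives v²t² + 2Dt − x² = 0, so t = (√(D² + v²x²) − D)/v².
√(D² + v²x²) = √(1.34² + 0.112² × 163²) = 18.31; v² = 0.012544.
t = (18.31 − 1.34)/0.012544 = 1350 days (vs. the pure-advection estimate x/v = 1460 d).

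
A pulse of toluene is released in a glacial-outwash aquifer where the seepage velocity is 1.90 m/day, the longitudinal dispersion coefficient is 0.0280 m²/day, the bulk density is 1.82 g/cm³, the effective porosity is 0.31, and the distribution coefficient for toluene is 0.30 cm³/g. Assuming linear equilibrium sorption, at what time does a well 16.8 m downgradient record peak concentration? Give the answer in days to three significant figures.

24.4 days

Retardation factor R = 1 + ρ_b·K_d/n = 1 + 1.82 × 0.30/0.31 = 2.761.
Sorption retards both mechanisms: v_R = v/R = 0.6882 m/day, D_R = D/R = 0.01014 m²/day.
Peak time from v_R²t² + 2D_R t − x² = 0: t = (√(D_R² + v_R²x²) − D_R)/v_R².
√(D_R² + v_R²x²) = √(0.01014² + 0.6882² × 16.8²) = 11.56; v_R² = 0.4736.
t = (11.56 − 0.01014)/0.4736 = 24.4 days.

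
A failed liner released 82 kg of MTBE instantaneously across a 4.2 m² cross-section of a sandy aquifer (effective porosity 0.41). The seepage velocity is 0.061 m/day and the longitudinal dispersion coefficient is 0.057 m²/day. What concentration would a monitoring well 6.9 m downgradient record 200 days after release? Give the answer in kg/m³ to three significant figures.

For an instantaneous plane source, C(x,t) = M/(n_e·A·√(4πDt)) · exp(−(x−vt)²/(4Dt)), with n_e·A the pore (flow) area.
Plume center vt = 0.061 × 200 = 12.2 m, so the well at 6.9 m is 5.3 m upgradient of the peak.
√(4πDt) = 11.97 m, giving peak height M/(n_e·A·√(4πDt)) = 82/(0.41 × 4.2 × 11.97) = 3.978 kg/m³.
(x−vt)²/(4Dt) = (-5.3)²/(4 × 0.057 × 200) = 0.6160; exp(−0.6160) = 0.5401.
C = 3.978 × 0.5401 = 2.15 kg/m³.

2.15 kg/m³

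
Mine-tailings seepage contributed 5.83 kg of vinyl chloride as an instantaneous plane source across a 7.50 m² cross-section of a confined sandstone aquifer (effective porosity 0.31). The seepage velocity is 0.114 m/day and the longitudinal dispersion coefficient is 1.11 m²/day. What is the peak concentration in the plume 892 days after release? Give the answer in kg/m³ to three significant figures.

0.0225 kg/m³

The peak of an instantaneous 1D plume sits at x = vt; there the Gaussian factor is 1 and C_max = M/(n_e·A·√(4πDt)), where n_e·A is the pore area the mass is dissolved in.
√(4πDt) = √(4π × 1.11 × 892) = 111.5 m, so C_max = 5.83/(0.31 × 7.50 × 111.5) = 0.0225 kg/m³.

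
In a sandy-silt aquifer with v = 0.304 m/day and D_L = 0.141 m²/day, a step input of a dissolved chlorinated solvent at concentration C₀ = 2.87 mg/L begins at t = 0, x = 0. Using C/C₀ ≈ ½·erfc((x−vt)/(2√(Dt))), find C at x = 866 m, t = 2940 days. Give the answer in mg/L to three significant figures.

For a continuous step input, C/C₀ ≈ ½·erfc((x−vt)/(2√(Dt))).
vt = 0.304 × 2940 = 893.76 m and 2√(Dt) = 2√(0.141 × 2940) = 40.72 m.
Argument (x−vt)/(2√(Dt)) = (866 − 893.76)/40.72 = -0.6817; ½·erfc(-0.6817) = 0.8325.
C = 2.87 × 0.8325 = 2.39 mg/L.

2.39 mg/L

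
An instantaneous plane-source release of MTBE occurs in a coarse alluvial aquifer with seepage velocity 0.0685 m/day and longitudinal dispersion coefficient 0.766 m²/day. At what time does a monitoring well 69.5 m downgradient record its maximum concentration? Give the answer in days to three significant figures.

For the 1D instantaneous-source solution, setting ∂C/∂t = 0 at fixed x gives v²t² + 2Dt − x² = 0, so t = (√(D² + v²x²) − D)/v².
√(D² + v²x²) = √(0.766² + 0.0685² × 69.5²) = 4.822; v² = 0.00469225.
t = (4.822 − 0.766)/0.00469225 = 864 days (vs. the pure-advection estimate x/v = 1010 d).

864 days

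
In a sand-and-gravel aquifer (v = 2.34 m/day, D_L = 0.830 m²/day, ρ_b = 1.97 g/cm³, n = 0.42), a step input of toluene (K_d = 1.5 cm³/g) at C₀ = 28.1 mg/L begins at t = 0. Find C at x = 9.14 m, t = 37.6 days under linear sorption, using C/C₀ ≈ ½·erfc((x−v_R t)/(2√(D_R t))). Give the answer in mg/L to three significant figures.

20.8 mg/L

Retardation factor R = 1 + ρ_b·K_d/n = 1 + 1.97 × 1.5/0.42 = 8.036.
Sorption retards both mechanisms: v_R = v/R = 0.2912 m/day, D_R = D/R = 0.1033 m²/day.
v_R·t = 0.2912 × 37.6 = 10.94912 m; 2√(D_R t) = 3.942 m; argument = (9.14 − 10.94912)/3.942 = -0.4589.
C = C₀ × ½·erfc(-0.4589) = 28.1 × 0.7418 = 20.8 mg/L.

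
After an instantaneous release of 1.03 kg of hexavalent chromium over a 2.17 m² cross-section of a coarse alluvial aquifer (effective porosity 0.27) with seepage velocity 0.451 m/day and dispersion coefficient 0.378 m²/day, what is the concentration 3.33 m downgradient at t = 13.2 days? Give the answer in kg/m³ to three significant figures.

0.157 kg/m³

For an instantaneous plane source, C(x,t) = M/(n_e·A·√(4πDt)) · exp(−(x−vt)²/(4Dt)), with n_e·A the pore (flow) area.
Plume center vt = 0.451 × 13.2 = 5.9532 m, so the well at 3.33 m is 2.6232 m upgradient of the peak.
√(4πDt) = 7.918 m, giving peak height M/(n_e·A·√(4πDt)) = 1.03/(0.27 × 2.17 × 7.918) = 0.2220 kg/m³.
(x−vt)²/(4Dt) = (-2.6232)²/(4 × 0.378 × 13.2) = 0.3448; exp(−0.3448) = 0.7084.
C = 0.2220 × 0.7084 = 0.157 kg/m³.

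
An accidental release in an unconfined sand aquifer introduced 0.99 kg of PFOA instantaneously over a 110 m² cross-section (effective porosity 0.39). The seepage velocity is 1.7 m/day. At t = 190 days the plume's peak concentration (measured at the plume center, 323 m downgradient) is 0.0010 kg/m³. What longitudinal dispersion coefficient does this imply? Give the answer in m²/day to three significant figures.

At the plume center C_max = M/(n_e·A·√(4πDt)), so D = M²/(4πt·(n_e·A·C_max)²).
n_e·A·C_max = 0.39 × 110 × 0.0010 = 0.04290 kg/m.
D = 0.99²/(4π × 190 × 0.04290²) = 0.223 m²/day.

0.223 m²/day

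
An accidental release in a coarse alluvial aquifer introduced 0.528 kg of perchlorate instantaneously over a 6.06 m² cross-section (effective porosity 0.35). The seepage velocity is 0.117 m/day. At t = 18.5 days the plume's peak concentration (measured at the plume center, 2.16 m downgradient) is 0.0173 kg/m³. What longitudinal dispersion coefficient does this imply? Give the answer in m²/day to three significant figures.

0.891 m²/day

At the plume center C_max = M/(n_e·A·√(4πDt)), so D = M²/(4πt·(n_e·A·C_max)²).
n_e·A·C_max = 0.35 × 6.06 × 0.0173 = 0.03669 kg/m.
D = 0.528²/(4π × 18.5 × 0.03669²) = 0.891 m²/day.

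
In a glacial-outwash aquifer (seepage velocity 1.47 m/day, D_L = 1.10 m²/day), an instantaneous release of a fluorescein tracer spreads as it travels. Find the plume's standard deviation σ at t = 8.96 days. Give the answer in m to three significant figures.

4.44 m

Dispersive spreading gives a Gaussian with σ² = 2Dt; advection only shifts the center.
σ = √(2 × 1.10 × 8.96) = 4.44 m.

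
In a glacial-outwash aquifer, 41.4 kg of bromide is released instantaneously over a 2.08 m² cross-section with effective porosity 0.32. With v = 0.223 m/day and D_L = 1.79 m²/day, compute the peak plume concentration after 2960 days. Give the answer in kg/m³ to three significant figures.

0.241 kg/m³

The peak of an instantaneous 1D plume sits at x = vt; there the Gaussian factor is 1 and C_max = M/(n_e·A·√(4πDt)), where n_e·A is the pore area the mass is dissolved in.
√(4πDt) = √(4π × 1.79 × 2960) = 258.0 m, so C_max = 41.4/(0.32 × 2.08 × 258.0) = 0.241 kg/m³.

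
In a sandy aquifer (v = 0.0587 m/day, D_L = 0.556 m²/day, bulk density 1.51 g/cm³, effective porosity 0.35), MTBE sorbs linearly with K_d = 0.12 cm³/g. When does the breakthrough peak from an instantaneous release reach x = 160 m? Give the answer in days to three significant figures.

Retardation factor R = 1 + ρ_b·K_d/n = 1 + 1.51 × 0.12/0.35 = 1.518.
Sorption retards both mechanisms: v_R = v/R = 0.03867 m/day, D_R = D/R = 0.3663 m²/day.
Peak time from v_R²t² + 2D_R t − x² = 0: t = (√(D_R² + v_R²x²) − D_R)/v_R².
√(D_R² + v_R²x²) = √(0.3663² + 0.03867² × 160²) = 6.198; v_R² = 0.001495.
t = (6.198 − 0.3663)/0.001495 = 3900 days.

3900 days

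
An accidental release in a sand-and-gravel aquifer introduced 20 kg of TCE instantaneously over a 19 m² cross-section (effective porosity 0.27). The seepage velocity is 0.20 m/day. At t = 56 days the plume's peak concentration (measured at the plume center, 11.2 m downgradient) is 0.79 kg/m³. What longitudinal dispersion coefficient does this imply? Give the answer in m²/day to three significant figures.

At the plume center C_max = M/(n_e·A·√(4πDt)), so D = M²/(4πt·(n_e·A·C_max)²).
n_e·A·C_max = 0.27 × 19 × 0.79 = 4.053 kg/m.
D = 20²/(4π × 56 × 4.053²) = 0.0346 m²/day.

0.0346 m²/day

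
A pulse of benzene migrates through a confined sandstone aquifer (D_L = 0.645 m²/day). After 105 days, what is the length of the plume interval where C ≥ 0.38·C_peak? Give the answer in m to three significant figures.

32.4 m

The plume is Gaussian with σ = √(2Dt) = √(2 × 0.645 × 105) = 11.64 m.
C/C_peak = exp(−Δx²/(2σ²)) = 0.38 ⇒ Δx = σ·√(−2 ln 0.38) = 11.64 × 1.391 = 16.19 m.
Width = 2Δx = 32.4 m.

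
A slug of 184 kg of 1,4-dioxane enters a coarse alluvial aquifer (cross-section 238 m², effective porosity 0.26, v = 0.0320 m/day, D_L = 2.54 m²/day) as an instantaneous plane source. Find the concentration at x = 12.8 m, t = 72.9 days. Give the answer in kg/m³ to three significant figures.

0.0532 kg/m³

For an instantaneous plane source, C(x,t) = M/(n_e·A·√(4πDt)) · exp(−(x−vt)²/(4Dt)), with n_e·A the pore (flow) area.
Plume center vt = 0.0320 × 72.9 = 2.3328 m, so the well at 12.8 m is 10.4672 m downgradient of the peak.
√(4πDt) = 48.24 m, giving peak height M/(n_e·A·√(4πDt)) = 184/(0.26 × 238 × 48.24) = 0.06164 kg/m³.
(x−vt)²/(4Dt) = (10.4672)²/(4 × 2.54 × 72.9) = 0.1479; exp(−0.1479) = 0.8625.
C = 0.06164 × 0.8625 = 0.0532 kg/m³.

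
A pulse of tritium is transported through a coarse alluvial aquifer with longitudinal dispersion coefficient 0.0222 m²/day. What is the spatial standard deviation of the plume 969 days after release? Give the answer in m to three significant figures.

6.56 m

Dispersive spreading gives a Gaussian with σ² = 2Dt; advection only shifts the center.
σ = √(2 × 0.0222 × 969) = 6.56 m.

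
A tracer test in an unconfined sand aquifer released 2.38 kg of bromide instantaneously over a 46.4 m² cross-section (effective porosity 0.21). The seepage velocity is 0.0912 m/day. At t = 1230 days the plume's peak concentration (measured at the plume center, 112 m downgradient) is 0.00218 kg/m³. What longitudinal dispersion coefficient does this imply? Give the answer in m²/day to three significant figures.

0.812 m²/day

At the plume center C_max = M/(n_e·A·√(4πDt)), so D = M²/(4πt·(n_e·A·C_max)²).
n_e·A·C_max = 0.21 × 46.4 × 0.00218 = 0.02124 kg/m.
D = 2.38²/(4π × 1230 × 0.02124²) = 0.812 m²/day.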